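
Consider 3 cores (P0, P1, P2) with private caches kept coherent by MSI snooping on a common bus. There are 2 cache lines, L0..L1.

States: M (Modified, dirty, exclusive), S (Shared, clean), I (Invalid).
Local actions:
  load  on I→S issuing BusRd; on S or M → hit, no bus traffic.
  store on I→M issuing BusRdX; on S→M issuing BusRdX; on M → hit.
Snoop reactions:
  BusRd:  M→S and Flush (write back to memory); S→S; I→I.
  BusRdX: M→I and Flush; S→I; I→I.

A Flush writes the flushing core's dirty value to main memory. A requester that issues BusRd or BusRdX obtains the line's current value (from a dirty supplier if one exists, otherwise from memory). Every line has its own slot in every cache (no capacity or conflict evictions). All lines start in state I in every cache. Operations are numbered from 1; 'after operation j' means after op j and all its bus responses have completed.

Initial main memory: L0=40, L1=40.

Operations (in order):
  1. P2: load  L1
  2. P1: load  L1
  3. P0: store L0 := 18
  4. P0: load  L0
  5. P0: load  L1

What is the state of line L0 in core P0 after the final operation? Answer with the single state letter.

step 1: P2: load  L1  ⟶  IIS  (L1)  txn=BusRd  M[L1]=40
step 2: P1: load  L1  ⟶  ISS  (L1)  txn=BusRd  M[L1]=40
step 3: P0: store L0 := 18  ⟶  MII  (L0)  txn=BusRdX  M[L0]=40
step 4: P0: load  L0  ⟶  MII  (L0)  txn=∅  M[L0]=40
step 5: P0: load  L1  ⟶  SSS  (L1)  txn=BusRd  M[L1]=40

state = M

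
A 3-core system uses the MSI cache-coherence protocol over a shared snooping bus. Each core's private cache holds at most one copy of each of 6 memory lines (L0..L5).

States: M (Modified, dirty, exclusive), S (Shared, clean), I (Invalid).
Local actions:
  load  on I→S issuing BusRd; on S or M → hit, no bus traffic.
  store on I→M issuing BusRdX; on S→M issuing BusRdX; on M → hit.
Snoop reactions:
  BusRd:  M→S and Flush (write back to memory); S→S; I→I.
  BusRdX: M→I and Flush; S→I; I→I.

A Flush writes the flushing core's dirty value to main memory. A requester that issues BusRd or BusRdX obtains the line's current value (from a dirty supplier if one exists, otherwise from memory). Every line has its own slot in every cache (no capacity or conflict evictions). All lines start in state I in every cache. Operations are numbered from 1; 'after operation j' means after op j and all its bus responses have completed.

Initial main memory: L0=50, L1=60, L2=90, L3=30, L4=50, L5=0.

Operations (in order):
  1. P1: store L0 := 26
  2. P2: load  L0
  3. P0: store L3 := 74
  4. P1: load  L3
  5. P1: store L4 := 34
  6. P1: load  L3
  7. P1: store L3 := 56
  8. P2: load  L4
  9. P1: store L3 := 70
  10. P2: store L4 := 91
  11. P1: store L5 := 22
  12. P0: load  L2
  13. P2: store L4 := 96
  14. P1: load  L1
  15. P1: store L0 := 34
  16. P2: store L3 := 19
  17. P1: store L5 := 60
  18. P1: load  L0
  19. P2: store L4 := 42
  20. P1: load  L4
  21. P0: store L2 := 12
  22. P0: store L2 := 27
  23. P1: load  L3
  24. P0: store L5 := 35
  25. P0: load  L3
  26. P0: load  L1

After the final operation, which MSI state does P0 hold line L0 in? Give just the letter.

state = I

step 1: P1: store L0 := 26  ⟶  IMI  (L0)  txn=BusRdX  M[L0]=50
step 2: P2: load  L0  ⟶  ISS  (L0)  txn=BusRd+Flush  M[L0]=26
step 3: P0: store L3 := 74  ⟶  MII  (L3)  txn=BusRdX  M[L3]=30
step 4: P1: load  L3  ⟶  SSI  (L3)  txn=BusRd+Flush  M[L3]=74
step 5: P1: store L4 := 34  ⟶  IMI  (L4)  txn=BusRdX  M[L4]=50
step 6: P1: load  L3  ⟶  SSI  (L3)  txn=∅  M[L3]=74
step 7: P1: store L3 := 56  ⟶  IMI  (L3)  txn=BusRdX  M[L3]=74
step 8: P2: load  L4  ⟶  ISS  (L4)  txn=BusRd+Flush  M[L4]=34
step 9: P1: store L3 := 70  ⟶  IMI  (L3)  txn=∅  M[L3]=74
step 10: P2: store L4 := 91  ⟶  IIM  (L4)  txn=BusRdX  M[L4]=34
step 11: P1: store L5 := 22  ⟶  IMI  (L5)  txn=BusRdX  M[L5]=0
step 12: P0: load  L2  ⟶  SII  (L2)  txn=BusRd  M[L2]=90
step 13: P2: store L4 := 96  ⟶  IIM  (L4)  txn=∅  M[L4]=34
step 14: P1: load  L1  ⟶  ISI  (L1)  txn=BusRd  M[L1]=60
step 15: P1: store L0 := 34  ⟶  IMI  (L0)  txn=BusRdX  M[L0]=26
step 16: P2: store L3 := 19  ⟶  IIM  (L3)  txn=BusRdX+Flush  M[L3]=70
step 17: P1: store L5 := 60  ⟶  IMI  (L5)  txn=∅  M[L5]=0
step 18: P1: load  L0  ⟶  IMI  (L0)  txn=∅  M[L0]=26
step 19: P2: store L4 := 42  ⟶  IIM  (L4)  txn=∅  M[L4]=34
step 20: P1: load  L4  ⟶  ISS  (L4)  txn=BusRd+Flush  M[L4]=42
step 21: P0: store L2 := 12  ⟶  MII  (L2)  txn=BusRdX  M[L2]=90
step 22: P0: store L2 := 27  ⟶  MII  (L2)  txn=∅  M[L2]=90
step 23: P1: load  L3  ⟶  ISS  (L3)  txn=BusRd+Flush  M[L3]=19
step 24: P0: store L5 := 35  ⟶  MII  (L5)  txn=BusRdX+Flush  M[L5]=60
step 25: P0: load  L3  ⟶  SSS  (L3)  txn=BusRd  M[L3]=19
step 26: P0: load  L1  ⟶  SSI  (L1)  txn=BusRd  M[L1]=60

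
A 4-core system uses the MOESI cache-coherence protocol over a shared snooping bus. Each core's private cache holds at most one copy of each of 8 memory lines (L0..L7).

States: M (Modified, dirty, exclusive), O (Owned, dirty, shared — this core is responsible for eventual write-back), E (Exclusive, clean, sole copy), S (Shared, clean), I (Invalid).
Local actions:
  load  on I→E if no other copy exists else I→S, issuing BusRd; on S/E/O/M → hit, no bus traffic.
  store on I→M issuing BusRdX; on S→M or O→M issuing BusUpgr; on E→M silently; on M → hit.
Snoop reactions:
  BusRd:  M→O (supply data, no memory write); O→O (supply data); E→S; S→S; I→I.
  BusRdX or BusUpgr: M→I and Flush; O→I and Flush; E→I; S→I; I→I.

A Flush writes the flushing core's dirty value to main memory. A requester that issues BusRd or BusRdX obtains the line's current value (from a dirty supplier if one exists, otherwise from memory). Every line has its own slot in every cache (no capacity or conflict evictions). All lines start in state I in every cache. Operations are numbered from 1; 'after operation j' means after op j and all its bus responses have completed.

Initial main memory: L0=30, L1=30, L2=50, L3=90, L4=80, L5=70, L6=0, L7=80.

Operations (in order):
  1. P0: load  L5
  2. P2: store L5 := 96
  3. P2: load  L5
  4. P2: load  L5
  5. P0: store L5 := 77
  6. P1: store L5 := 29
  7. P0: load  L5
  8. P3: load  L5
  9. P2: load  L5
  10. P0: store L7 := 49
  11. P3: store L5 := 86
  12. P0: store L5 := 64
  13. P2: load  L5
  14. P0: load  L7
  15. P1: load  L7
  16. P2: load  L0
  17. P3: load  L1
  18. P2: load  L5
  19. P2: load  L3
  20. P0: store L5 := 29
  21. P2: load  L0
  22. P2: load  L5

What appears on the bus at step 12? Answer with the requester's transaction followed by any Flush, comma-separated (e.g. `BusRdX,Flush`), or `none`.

bus = BusRdX,Flush

1. P0: load  L5  bus=[BusRd]  L5: P0=E P1=I P2=I P3=I  mem[L5]=70
2. P2: store L5 := 96  bus=[BusRdX]  L5: P0=I P1=I P2=M P3=I  mem[L5]=70
3. P2: load  L5  bus=[-]  L5: P0=I P1=I P2=M P3=I  mem[L5]=70
4. P2: load  L5  bus=[-]  L5: P0=I P1=I P2=M P3=I  mem[L5]=70
5. P0: store L5 := 77  bus=[BusRdX,Flush]  L5: P0=M P1=I P2=I P3=I  mem[L5]=96
6. P1: store L5 := 29  bus=[BusRdX,Flush]  L5: P0=I P1=M P2=I P3=I  mem[L5]=77
7. P0: load  L5  bus=[BusRd]  L5: P0=S P1=O P2=I P3=I  mem[L5]=77
8. P3: load  L5  bus=[BusRd]  L5: P0=S P1=O P2=I P3=S  mem[L5]=77
9. P2: load  L5  bus=[BusRd]  L5: P0=S P1=O P2=S P3=S  mem[L5]=77
10. P0: store L7 := 49  bus=[BusRdX]  L7: P0=M P1=I P2=I P3=I  mem[L7]=80
11. P3: store L5 := 86  bus=[BusUpgr,Flush]  L5: P0=I P1=I P2=I P3=M  mem[L5]=29
12. P0: store L5 := 64  bus=[BusRdX,Flush]  L5: P0=M P1=I P2=I P3=I  mem[L5]=86
13. P2: load  L5  bus=[BusRd]  L5: P0=O P1=I P2=S P3=I  mem[L5]=86
14. P0: load  L7  bus=[-]  L7: P0=M P1=I P2=I P3=I  mem[L7]=80
15. P1: load  L7  bus=[BusRd]  L7: P0=O P1=S P2=I P3=I  mem[L7]=80
16. P2: load  L0  bus=[BusRd]  L0: P0=I P1=I P2=E P3=I  mem[L0]=30
17. P3: load  L1  bus=[BusRd]  L1: P0=I P1=I P2=I P3=E  mem[L1]=30
18. P2: load  L5  bus=[-]  L5: P0=O P1=I P2=S P3=I  mem[L5]=86
19. P2: load  L3  bus=[BusRd]  L3: P0=I P1=I P2=E P3=I  mem[L3]=90
20. P0: store L5 := 29  bus=[BusUpgr]  L5: P0=M P1=I P2=I P3=I  mem[L5]=86
21. P2: load  L0  bus=[-]  L0: P0=I P1=I P2=E P3=I  mem[L0]=30
22. P2: load  L5  bus=[BusRd]  L5: P0=O P1=I P2=S P3=I  mem[L5]=86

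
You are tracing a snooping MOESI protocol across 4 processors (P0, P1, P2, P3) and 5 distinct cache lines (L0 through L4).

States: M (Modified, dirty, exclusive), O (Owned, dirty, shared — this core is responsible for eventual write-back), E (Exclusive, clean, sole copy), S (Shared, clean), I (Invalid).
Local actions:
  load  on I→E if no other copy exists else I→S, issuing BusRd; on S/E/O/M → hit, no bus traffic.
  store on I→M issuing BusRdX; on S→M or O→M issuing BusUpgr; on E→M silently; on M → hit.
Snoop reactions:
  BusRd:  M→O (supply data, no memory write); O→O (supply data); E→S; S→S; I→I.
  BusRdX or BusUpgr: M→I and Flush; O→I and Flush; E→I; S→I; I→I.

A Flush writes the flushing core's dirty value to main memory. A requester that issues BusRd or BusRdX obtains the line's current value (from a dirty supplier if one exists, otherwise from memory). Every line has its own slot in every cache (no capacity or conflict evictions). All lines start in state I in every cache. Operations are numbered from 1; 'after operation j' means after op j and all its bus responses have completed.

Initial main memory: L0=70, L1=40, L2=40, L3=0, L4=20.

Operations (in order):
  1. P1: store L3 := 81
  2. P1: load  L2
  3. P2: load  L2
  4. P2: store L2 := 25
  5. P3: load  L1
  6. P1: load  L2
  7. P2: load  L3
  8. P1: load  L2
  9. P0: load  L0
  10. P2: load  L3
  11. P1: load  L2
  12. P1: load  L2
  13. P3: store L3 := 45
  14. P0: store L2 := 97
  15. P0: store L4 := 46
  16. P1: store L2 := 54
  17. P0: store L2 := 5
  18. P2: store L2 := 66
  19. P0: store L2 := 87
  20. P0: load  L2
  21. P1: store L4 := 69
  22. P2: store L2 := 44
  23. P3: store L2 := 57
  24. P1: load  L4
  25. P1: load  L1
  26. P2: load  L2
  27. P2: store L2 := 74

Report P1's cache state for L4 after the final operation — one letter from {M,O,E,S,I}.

step 1: P1: store L3 := 81  ⟶  IMII  (L3)  txn=BusRdX  M[L3]=0
step 2: P1: load  L2  ⟶  IEII  (L2)  txn=BusRd  M[L2]=40
step 3: P2: load  L2  ⟶  ISSI  (L2)  txn=BusRd  M[L2]=40
step 4: P2: store L2 := 25  ⟶  IIMI  (L2)  txn=BusUpgr  M[L2]=40
step 5: P3: load  L1  ⟶  IIIE  (L1)  txn=BusRd  M[L1]=40
step 6: P1: load  L2  ⟶  ISOI  (L2)  txn=BusRd  M[L2]=40
step 7: P2: load  L3  ⟶  IOSI  (L3)  txn=BusRd  M[L3]=0
step 8: P1: load  L2  ⟶  ISOI  (L2)  txn=∅  M[L2]=40
step 9: P0: load  L0  ⟶  EIII  (L0)  txn=BusRd  M[L0]=70
step 10: P2: load  L3  ⟶  IOSI  (L3)  txn=∅  M[L3]=0
step 11: P1: load  L2  ⟶  ISOI  (L2)  txn=∅  M[L2]=40
step 12: P1: load  L2  ⟶  ISOI  (L2)  txn=∅  M[L2]=40
step 13: P3: store L3 := 45  ⟶  IIIM  (L3)  txn=BusRdX+Flush  M[L3]=81
step 14: P0: store L2 := 97  ⟶  MIII  (L2)  txn=BusRdX+Flush  M[L2]=25
step 15: P0: store L4 := 46  ⟶  MIII  (L4)  txn=BusRdX  M[L4]=20
step 16: P1: store L2 := 54  ⟶  IMII  (L2)  txn=BusRdX+Flush  M[L2]=97
step 17: P0: store L2 := 5  ⟶  MIII  (L2)  txn=BusRdX+Flush  M[L2]=54
step 18: P2: store L2 := 66  ⟶  IIMI  (L2)  txn=BusRdX+Flush  M[L2]=5
step 19: P0: store L2 := 87  ⟶  MIII  (L2)  txn=BusRdX+Flush  M[L2]=66
step 20: P0: load  L2  ⟶  MIII  (L2)  txn=∅  M[L2]=66
step 21: P1: store L4 := 69  ⟶  IMII  (L4)  txn=BusRdX+Flush  M[L4]=46
step 22: P2: store L2 := 44  ⟶  IIMI  (L2)  txn=BusRdX+Flush  M[L2]=87
step 23: P3: store L2 := 57  ⟶  IIIM  (L2)  txn=BusRdX+Flush  M[L2]=44
step 24: P1: load  L4  ⟶  IMII  (L4)  txn=∅  M[L4]=46
step 25: P1: load  L1  ⟶  ISIS  (L1)  txn=BusRd  M[L1]=40
step 26: P2: load  L2  ⟶  IISO  (L2)  txn=BusRd  M[L2]=44
step 27: P2: store L2 := 74  ⟶  IIMI  (L2)  txn=BusUpgr+Flush  M[L2]=57

state = M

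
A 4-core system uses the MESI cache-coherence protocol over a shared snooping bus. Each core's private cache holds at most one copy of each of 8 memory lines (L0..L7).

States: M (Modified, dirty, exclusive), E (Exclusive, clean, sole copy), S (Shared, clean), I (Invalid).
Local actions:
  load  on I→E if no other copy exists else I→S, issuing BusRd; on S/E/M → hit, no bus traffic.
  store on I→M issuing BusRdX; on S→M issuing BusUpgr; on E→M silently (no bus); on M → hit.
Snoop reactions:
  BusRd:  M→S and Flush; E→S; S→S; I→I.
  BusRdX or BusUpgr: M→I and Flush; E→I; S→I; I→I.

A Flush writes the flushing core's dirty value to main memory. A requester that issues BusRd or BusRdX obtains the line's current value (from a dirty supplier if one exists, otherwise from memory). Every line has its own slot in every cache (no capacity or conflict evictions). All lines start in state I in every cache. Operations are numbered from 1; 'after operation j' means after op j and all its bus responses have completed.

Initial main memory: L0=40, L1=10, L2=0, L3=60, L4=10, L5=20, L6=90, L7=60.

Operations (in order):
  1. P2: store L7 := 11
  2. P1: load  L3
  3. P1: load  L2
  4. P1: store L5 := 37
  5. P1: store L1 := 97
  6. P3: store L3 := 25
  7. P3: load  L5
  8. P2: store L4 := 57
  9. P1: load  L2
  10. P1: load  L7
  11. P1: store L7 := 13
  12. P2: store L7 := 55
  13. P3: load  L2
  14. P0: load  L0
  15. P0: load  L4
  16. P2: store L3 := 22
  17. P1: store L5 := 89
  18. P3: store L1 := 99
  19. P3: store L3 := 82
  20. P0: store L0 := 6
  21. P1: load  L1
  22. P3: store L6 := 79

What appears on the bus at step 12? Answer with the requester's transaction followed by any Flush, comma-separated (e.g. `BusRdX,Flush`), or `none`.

  op1 P2: store L7 := 11 → I/I/M/I on L7; bus BusRdX; mem=60
  op2 P1: load  L3 → I/E/I/I on L3; bus BusRd; mem=60
  op3 P1: load  L2 → I/E/I/I on L2; bus BusRd; mem=0
  op4 P1: store L5 := 37 → I/M/I/I on L5; bus BusRdX; mem=20
  op5 P1: store L1 := 97 → I/M/I/I on L1; bus BusRdX; mem=10
  op6 P3: store L3 := 25 → I/I/I/M on L3; bus BusRdX; mem=60
  op7 P3: load  L5 → I/S/I/S on L5; bus BusRd Flush; mem=37
  op8 P2: store L4 := 57 → I/I/M/I on L4; bus BusRdX; mem=10
  op9 P1: load  L2 → I/E/I/I on L2; bus (none); mem=0
  op10 P1: load  L7 → I/S/S/I on L7; bus BusRd Flush; mem=11
  op11 P1: store L7 := 13 → I/M/I/I on L7; bus BusUpgr; mem=11
  op12 P2: store L7 := 55 → I/I/M/I on L7; bus BusRdX Flush; mem=13
  op13 P3: load  L2 → I/S/I/S on L2; bus BusRd; mem=0
  op14 P0: load  L0 → E/I/I/I on L0; bus BusRd; mem=40
  op15 P0: load  L4 → S/I/S/I on L4; bus BusRd Flush; mem=57
  op16 P2: store L3 := 22 → I/I/M/I on L3; bus BusRdX Flush; mem=25
  op17 P1: store L5 := 89 → I/M/I/I on L5; bus BusUpgr; mem=37
  op18 P3: store L1 := 99 → I/I/I/M on L1; bus BusRdX Flush; mem=97
  op19 P3: store L3 := 82 → I/I/I/M on L3; bus BusRdX Flush; mem=22
  op20 P0: store L0 := 6 → M/I/I/I on L0; bus (none); mem=40
  op21 P1: load  L1 → I/S/I/S on L1; bus BusRd Flush; mem=99
  op22 P3: store L6 := 79 → I/I/I/M on L6; bus BusRdX; mem=90

bus = BusRdX,Flush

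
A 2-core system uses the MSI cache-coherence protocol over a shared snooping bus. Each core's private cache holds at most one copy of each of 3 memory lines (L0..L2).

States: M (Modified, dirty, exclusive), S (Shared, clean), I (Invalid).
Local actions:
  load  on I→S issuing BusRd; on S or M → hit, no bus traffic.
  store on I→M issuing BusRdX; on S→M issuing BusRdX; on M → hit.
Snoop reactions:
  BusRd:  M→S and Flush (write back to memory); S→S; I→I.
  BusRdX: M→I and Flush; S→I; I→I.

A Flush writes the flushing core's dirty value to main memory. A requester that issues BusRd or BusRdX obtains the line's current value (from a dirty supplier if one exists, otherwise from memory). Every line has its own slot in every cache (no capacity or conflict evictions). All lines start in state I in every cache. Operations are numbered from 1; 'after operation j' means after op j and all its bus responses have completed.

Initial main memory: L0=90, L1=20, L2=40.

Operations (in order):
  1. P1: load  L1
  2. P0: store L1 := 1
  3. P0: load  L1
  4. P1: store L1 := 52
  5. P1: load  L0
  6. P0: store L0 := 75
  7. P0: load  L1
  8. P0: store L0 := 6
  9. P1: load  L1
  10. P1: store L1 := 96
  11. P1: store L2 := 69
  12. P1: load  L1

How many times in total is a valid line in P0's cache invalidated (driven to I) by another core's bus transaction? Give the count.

invalidations = 2

step 1: P1: load  L1  ⟶  IS  (L1)  txn=BusRd  M[L1]=20
step 2: P0: store L1 := 1  ⟶  MI  (L1)  txn=BusRdX  M[L1]=20
step 3: P0: load  L1  ⟶  MI  (L1)  txn=∅  M[L1]=20
step 4: P1: store L1 := 52  ⟶  IM  (L1)  txn=BusRdX+Flush  M[L1]=1
step 5: P1: load  L0  ⟶  IS  (L0)  txn=BusRd  M[L0]=90
step 6: P0: store L0 := 75  ⟶  MI  (L0)  txn=BusRdX  M[L0]=90
step 7: P0: load  L1  ⟶  SS  (L1)  txn=BusRd+Flush  M[L1]=52
step 8: P0: store L0 := 6  ⟶  MI  (L0)  txn=∅  M[L0]=90
step 9: P1: load  L1  ⟶  SS  (L1)  txn=∅  M[L1]=52
step 10: P1: store L1 := 96  ⟶  IM  (L1)  txn=BusRdX  M[L1]=52
step 11: P1: store L2 := 69  ⟶  IM  (L2)  txn=BusRdX  M[L2]=40
step 12: P1: load  L1  ⟶  IM  (L1)  txn=∅  M[L1]=52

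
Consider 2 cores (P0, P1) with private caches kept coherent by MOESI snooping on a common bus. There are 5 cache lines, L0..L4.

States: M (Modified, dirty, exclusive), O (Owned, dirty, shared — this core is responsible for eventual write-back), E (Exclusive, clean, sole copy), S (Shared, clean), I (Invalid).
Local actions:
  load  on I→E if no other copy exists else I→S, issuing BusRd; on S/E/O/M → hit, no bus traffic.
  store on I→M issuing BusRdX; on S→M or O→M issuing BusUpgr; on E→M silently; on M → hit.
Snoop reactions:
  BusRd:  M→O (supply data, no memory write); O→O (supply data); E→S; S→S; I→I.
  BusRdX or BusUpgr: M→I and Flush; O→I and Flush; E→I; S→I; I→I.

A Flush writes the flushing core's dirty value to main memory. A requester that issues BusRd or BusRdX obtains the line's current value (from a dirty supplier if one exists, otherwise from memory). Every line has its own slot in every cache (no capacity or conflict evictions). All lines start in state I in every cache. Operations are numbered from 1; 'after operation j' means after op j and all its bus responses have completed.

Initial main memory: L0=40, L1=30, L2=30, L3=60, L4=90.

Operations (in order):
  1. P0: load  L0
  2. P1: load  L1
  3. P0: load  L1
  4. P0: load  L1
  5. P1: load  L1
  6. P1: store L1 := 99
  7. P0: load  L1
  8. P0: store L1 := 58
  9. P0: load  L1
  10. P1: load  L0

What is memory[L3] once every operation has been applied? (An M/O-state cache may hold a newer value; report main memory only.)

  op1 P0: load  L0 → E/I on L0; bus BusRd; mem=40
  op2 P1: load  L1 → I/E on L1; bus BusRd; mem=30
  op3 P0: load  L1 → S/S on L1; bus BusRd; mem=30
  op4 P0: load  L1 → S/S on L1; bus (none); mem=30
  op5 P1: load  L1 → S/S on L1; bus (none); mem=30
  op6 P1: store L1 := 99 → I/M on L1; bus BusUpgr; mem=30
  op7 P0: load  L1 → S/O on L1; bus BusRd; mem=30
  op8 P0: store L1 := 58 → M/I on L1; bus BusUpgr Flush; mem=99
  op9 P0: load  L1 → M/I on L1; bus (none); mem=99
  op10 P1: load  L0 → S/S on L0; bus BusRd; mem=40

memory[L3] = 60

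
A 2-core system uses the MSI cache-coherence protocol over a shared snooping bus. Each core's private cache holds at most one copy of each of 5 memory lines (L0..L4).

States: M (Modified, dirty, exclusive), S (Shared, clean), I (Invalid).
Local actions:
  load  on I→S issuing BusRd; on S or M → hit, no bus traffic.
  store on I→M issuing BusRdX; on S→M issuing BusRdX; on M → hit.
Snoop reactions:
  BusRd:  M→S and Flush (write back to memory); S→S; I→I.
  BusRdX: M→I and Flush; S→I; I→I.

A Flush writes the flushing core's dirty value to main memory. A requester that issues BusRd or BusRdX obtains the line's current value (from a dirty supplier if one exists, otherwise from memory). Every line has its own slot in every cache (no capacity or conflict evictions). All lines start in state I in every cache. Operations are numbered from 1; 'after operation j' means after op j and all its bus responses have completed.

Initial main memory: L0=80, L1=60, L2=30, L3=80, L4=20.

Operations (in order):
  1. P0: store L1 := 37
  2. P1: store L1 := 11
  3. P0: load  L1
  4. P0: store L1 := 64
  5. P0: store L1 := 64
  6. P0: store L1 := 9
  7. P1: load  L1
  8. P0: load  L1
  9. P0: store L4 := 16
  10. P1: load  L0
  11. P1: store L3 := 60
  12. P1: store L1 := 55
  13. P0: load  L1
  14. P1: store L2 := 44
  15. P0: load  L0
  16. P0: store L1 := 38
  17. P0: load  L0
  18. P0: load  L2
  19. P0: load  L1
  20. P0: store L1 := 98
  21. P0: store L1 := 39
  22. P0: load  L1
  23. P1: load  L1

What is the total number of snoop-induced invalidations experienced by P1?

invalidations = 2

step 1: P0: store L1 := 37  ⟶  MI  (L1)  txn=BusRdX  M[L1]=60
step 2: P1: store L1 := 11  ⟶  IM  (L1)  txn=BusRdX+Flush  M[L1]=37
step 3: P0: load  L1  ⟶  SS  (L1)  txn=BusRd+Flush  M[L1]=11
step 4: P0: store L1 := 64  ⟶  MI  (L1)  txn=BusRdX  M[L1]=11
step 5: P0: store L1 := 64  ⟶  MI  (L1)  txn=∅  M[L1]=11
step 6: P0: store L1 := 9  ⟶  MI  (L1)  txn=∅  M[L1]=11
step 7: P1: load  L1  ⟶  SS  (L1)  txn=BusRd+Flush  M[L1]=9
step 8: P0: load  L1  ⟶  SS  (L1)  txn=∅  M[L1]=9
step 9: P0: store L4 := 16  ⟶  MI  (L4)  txn=BusRdX  M[L4]=20
step 10: P1: load  L0  ⟶  IS  (L0)  txn=BusRd  M[L0]=80
step 11: P1: store L3 := 60  ⟶  IM  (L3)  txn=BusRdX  M[L3]=80
step 12: P1: store L1 := 55  ⟶  IM  (L1)  txn=BusRdX  M[L1]=9
step 13: P0: load  L1  ⟶  SS  (L1)  txn=BusRd+Flush  M[L1]=55
step 14: P1: store L2 := 44  ⟶  IM  (L2)  txn=BusRdX  M[L2]=30
step 15: P0: load  L0  ⟶  SS  (L0)  txn=BusRd  M[L0]=80
step 16: P0: store L1 := 38  ⟶  MI  (L1)  txn=BusRdX  M[L1]=55
step 17: P0: load  L0  ⟶  SS  (L0)  txn=∅  M[L0]=80
step 18: P0: load  L2  ⟶  SS  (L2)  txn=BusRd+Flush  M[L2]=44
step 19: P0: load  L1  ⟶  MI  (L1)  txn=∅  M[L1]=55
step 20: P0: store L1 := 98  ⟶  MI  (L1)  txn=∅  M[L1]=55
step 21: P0: store L1 := 39  ⟶  MI  (L1)  txn=∅  M[L1]=55
step 22: P0: load  L1  ⟶  MI  (L1)  txn=∅  M[L1]=55
step 23: P1: load  L1  ⟶  SS  (L1)  txn=BusRd+Flush  M[L1]=39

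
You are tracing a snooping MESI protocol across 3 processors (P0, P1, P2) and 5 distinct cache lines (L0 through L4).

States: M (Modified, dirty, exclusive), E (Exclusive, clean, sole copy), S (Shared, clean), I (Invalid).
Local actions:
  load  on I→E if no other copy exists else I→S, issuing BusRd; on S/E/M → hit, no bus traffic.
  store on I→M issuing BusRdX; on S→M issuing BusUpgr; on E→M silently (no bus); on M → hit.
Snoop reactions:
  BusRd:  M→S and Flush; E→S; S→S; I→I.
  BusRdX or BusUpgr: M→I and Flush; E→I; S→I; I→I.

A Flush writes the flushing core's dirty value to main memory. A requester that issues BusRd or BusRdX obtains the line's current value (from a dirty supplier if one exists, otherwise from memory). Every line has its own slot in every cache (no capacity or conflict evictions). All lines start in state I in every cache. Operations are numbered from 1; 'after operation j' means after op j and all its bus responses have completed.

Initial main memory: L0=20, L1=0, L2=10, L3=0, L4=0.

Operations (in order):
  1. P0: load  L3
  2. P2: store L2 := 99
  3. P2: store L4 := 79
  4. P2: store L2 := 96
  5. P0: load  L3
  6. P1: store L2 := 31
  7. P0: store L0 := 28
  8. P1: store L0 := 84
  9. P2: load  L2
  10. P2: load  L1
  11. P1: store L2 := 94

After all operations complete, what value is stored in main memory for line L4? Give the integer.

memory[L4] = 0

[1] P0: load  L3 | P0:E(0), P1:I, P2:I | bus: BusRd
[2] P2: store L2 := 99 | P0:I, P1:I, P2:M(99) | bus: BusRdX
[3] P2: store L4 := 79 | P0:I, P1:I, P2:M(79) | bus: BusRdX
[4] P2: store L2 := 96 | P0:I, P1:I, P2:M(96) | bus: none
[5] P0: load  L3 | P0:E(0), P1:I, P2:I | bus: none
[6] P1: store L2 := 31 | P0:I, P1:M(31), P2:I | bus: BusRdX,Flush
[7] P0: store L0 := 28 | P0:M(28), P1:I, P2:I | bus: BusRdX
[8] P1: store L0 := 84 | P0:I, P1:M(84), P2:I | bus: BusRdX,Flush
[9] P2: load  L2 | P0:I, P1:S(31), P2:S(31) | bus: BusRd,Flush
[10] P2: load  L1 | P0:I, P1:I, P2:E(0) | bus: BusRd
[11] P1: store L2 := 94 | P0:I, P1:M(94), P2:I | bus: BusUpgr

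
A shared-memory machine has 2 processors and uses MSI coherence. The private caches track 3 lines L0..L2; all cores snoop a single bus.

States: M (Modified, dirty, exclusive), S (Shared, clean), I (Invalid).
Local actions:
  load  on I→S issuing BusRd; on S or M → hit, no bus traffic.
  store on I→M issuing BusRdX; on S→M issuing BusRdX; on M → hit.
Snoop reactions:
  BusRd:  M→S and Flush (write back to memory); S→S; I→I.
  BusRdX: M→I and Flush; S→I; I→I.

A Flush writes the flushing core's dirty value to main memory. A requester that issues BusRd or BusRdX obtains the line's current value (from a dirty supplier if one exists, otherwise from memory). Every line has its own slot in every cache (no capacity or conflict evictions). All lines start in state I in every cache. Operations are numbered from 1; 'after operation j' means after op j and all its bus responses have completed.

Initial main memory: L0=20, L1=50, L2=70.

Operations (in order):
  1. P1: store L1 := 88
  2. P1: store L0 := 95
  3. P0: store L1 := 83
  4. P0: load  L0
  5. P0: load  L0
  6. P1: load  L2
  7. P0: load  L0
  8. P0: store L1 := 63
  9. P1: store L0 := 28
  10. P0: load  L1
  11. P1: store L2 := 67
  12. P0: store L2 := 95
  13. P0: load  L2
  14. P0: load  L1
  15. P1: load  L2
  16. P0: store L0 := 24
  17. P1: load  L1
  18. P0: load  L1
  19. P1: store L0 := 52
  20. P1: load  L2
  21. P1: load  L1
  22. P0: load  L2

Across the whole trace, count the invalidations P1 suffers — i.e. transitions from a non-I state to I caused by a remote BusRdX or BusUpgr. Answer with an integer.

1. P1: store L1 := 88  bus=[BusRdX]  L1: P0=I P1=M  mem[L1]=50
2. P1: store L0 := 95  bus=[BusRdX]  L0: P0=I P1=M  mem[L0]=20
3. P0: store L1 := 83  bus=[BusRdX,Flush]  L1: P0=M P1=I  mem[L1]=88
4. P0: load  L0  bus=[BusRd,Flush]  L0: P0=S P1=S  mem[L0]=95
5. P0: load  L0  bus=[-]  L0: P0=S P1=S  mem[L0]=95
6. P1: load  L2  bus=[BusRd]  L2: P0=I P1=S  mem[L2]=70
7. P0: load  L0  bus=[-]  L0: P0=S P1=S  mem[L0]=95
8. P0: store L1 := 63  bus=[-]  L1: P0=M P1=I  mem[L1]=88
9. P1: store L0 := 28  bus=[BusRdX]  L0: P0=I P1=M  mem[L0]=95
10. P0: load  L1  bus=[-]  L1: P0=M P1=I  mem[L1]=88
11. P1: store L2 := 67  bus=[BusRdX]  L2: P0=I P1=M  mem[L2]=70
12. P0: store L2 := 95  bus=[BusRdX,Flush]  L2: P0=M P1=I  mem[L2]=67
13. P0: load  L2  bus=[-]  L2: P0=M P1=I  mem[L2]=67
14. P0: load  L1  bus=[-]  L1: P0=M P1=I  mem[L1]=88
15. P1: load  L2  bus=[BusRd,Flush]  L2: P0=S P1=S  mem[L2]=95
16. P0: store L0 := 24  bus=[BusRdX,Flush]  L0: P0=M P1=I  mem[L0]=28
17. P1: load  L1  bus=[BusRd,Flush]  L1: P0=S P1=S  mem[L1]=63
18. P0: load  L1  bus=[-]  L1: P0=S P1=S  mem[L1]=63
19. P1: store L0 := 52  bus=[BusRdX,Flush]  L0: P0=I P1=M  mem[L0]=24
20. P1: load  L2  bus=[-]  L2: P0=S P1=S  mem[L2]=95
21. P1: load  L1  bus=[-]  L1: P0=S P1=S  mem[L1]=63
22. P0: load  L2  bus=[-]  L2: P0=S P1=S  mem[L2]=95

invalidations = 3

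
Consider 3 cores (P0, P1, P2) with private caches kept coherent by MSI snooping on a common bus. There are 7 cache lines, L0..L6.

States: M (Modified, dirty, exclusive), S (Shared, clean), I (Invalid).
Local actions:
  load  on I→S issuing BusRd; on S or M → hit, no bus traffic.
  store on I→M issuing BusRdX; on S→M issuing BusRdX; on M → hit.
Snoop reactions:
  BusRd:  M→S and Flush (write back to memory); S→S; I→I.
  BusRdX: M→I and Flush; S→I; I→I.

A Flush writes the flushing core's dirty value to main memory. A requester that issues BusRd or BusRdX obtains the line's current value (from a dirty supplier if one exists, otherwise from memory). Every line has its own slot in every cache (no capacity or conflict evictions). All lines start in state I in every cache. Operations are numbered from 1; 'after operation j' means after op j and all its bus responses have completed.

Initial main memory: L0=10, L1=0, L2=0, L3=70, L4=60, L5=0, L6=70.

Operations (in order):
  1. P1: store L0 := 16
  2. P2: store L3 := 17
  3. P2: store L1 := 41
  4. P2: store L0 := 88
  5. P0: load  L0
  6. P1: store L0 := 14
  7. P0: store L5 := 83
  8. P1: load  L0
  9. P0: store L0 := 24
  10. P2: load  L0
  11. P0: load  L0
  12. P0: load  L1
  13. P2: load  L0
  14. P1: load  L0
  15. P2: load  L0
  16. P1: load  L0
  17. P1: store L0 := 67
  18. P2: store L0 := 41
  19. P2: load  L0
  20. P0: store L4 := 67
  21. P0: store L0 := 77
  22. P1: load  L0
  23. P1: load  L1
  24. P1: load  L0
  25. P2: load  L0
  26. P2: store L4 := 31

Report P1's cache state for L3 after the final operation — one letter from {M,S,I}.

state = I

[1] P1: store L0 := 16 | P0:I, P1:M(16), P2:I | bus: BusRdX
[2] P2: store L3 := 17 | P0:I, P1:I, P2:M(17) | bus: BusRdX
[3] P2: store L1 := 41 | P0:I, P1:I, P2:M(41) | bus: BusRdX
[4] P2: store L0 := 88 | P0:I, P1:I, P2:M(88) | bus: BusRdX,Flush
[5] P0: load  L0 | P0:S(88), P1:I, P2:S(88) | bus: BusRd,Flush
[6] P1: store L0 := 14 | P0:I, P1:M(14), P2:I | bus: BusRdX
[7] P0: store L5 := 83 | P0:M(83), P1:I, P2:I | bus: BusRdX
[8] P1: load  L0 | P0:I, P1:M(14), P2:I | bus: none
[9] P0: store L0 := 24 | P0:M(24), P1:I, P2:I | bus: BusRdX,Flush
[10] P2: load  L0 | P0:S(24), P1:I, P2:S(24) | bus: BusRd,Flush
[11] P0: load  L0 | P0:S(24), P1:I, P2:S(24) | bus: none
[12] P0: load  L1 | P0:S(41), P1:I, P2:S(41) | bus: BusRd,Flush
[13] P2: load  L0 | P0:S(24), P1:I, P2:S(24) | bus: none
[14] P1: load  L0 | P0:S(24), P1:S(24), P2:S(24) | bus: BusRd
[15] P2: load  L0 | P0:S(24), P1:S(24), P2:S(24) | bus: none
[16] P1: load  L0 | P0:S(24), P1:S(24), P2:S(24) | bus: none
[17] P1: store L0 := 67 | P0:I, P1:M(67), P2:I | bus: BusRdX
[18] P2: store L0 := 41 | P0:I, P1:I, P2:M(41) | bus: BusRdX,Flush
[19] P2: load  L0 | P0:I, P1:I, P2:M(41) | bus: none
[20] P0: store L4 := 67 | P0:M(67), P1:I, P2:I | bus: BusRdX
[21] P0: store L0 := 77 | P0:M(77), P1:I, P2:I | bus: BusRdX,Flush
[22] P1: load  L0 | P0:S(77), P1:S(77), P2:I | bus: BusRd,Flush
[23] P1: load  L1 | P0:S(41), P1:S(41), P2:S(41) | bus: BusRd
[24] P1: load  L0 | P0:S(77), P1:S(77), P2:I | bus: none
[25] P2: load  L0 | P0:S(77), P1:S(77), P2:S(77) | bus: BusRd
[26] P2: store L4 := 31 | P0:I, P1:I, P2:M(31) | bus: BusRdX,Flush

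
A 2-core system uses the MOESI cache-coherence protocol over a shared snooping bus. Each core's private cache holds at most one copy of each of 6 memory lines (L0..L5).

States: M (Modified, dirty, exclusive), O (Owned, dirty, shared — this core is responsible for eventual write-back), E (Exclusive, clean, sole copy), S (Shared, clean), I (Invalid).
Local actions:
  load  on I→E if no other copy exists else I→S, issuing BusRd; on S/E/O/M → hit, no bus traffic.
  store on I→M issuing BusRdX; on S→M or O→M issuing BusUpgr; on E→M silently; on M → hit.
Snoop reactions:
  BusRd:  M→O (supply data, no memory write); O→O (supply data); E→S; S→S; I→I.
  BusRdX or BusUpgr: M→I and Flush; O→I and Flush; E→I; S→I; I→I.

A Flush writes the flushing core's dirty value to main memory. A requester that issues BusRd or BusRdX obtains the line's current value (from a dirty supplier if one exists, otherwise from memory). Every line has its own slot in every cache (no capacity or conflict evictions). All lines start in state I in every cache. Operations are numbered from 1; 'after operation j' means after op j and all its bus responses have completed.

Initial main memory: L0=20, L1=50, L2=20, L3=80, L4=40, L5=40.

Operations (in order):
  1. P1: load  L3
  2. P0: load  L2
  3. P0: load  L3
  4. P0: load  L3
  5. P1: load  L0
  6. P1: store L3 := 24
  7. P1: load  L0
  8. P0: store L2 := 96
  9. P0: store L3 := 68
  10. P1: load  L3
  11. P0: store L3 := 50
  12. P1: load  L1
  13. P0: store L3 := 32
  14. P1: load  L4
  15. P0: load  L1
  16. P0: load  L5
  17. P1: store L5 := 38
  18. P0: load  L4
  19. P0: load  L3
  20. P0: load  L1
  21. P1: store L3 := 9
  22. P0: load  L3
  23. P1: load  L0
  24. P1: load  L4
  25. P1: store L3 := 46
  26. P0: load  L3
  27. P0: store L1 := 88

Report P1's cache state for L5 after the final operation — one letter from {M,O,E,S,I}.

[1] P1: load  L3 | P0:I, P1:E(80) | bus: BusRd
[2] P0: load  L2 | P0:E(20), P1:I | bus: BusRd
[3] P0: load  L3 | P0:S(80), P1:S(80) | bus: BusRd
[4] P0: load  L3 | P0:S(80), P1:S(80) | bus: none
[5] P1: load  L0 | P0:I, P1:E(20) | bus: BusRd
[6] P1: store L3 := 24 | P0:I, P1:M(24) | bus: BusUpgr
[7] P1: load  L0 | P0:I, P1:E(20) | bus: none
[8] P0: store L2 := 96 | P0:M(96), P1:I | bus: none
[9] P0: store L3 := 68 | P0:M(68), P1:I | bus: BusRdX,Flush
[10] P1: load  L3 | P0:O(68), P1:S(68) | bus: BusRd
[11] P0: store L3 := 50 | P0:M(50), P1:I | bus: BusUpgr
[12] P1: load  L1 | P0:I, P1:E(50) | bus: BusRd
[13] P0: store L3 := 32 | P0:M(32), P1:I | bus: none
[14] P1: load  L4 | P0:I, P1:E(40) | bus: BusRd
[15] P0: load  L1 | P0:S(50), P1:S(50) | bus: BusRd
[16] P0: load  L5 | P0:E(40), P1:I | bus: BusRd
[17] P1: store L5 := 38 | P0:I, P1:M(38) | bus: BusRdX
[18] P0: load  L4 | P0:S(40), P1:S(40) | bus: BusRd
[19] P0: load  L3 | P0:M(32), P1:I | bus: none
[20] P0: load  L1 | P0:S(50), P1:S(50) | bus: none
[21] P1: store L3 := 9 | P0:I, P1:M(9) | bus: BusRdX,Flush
[22] P0: load  L3 | P0:S(9), P1:O(9) | bus: BusRd
[23] P1: load  L0 | P0:I, P1:E(20) | bus: none
[24] P1: load  L4 | P0:S(40), P1:S(40) | bus: none
[25] P1: store L3 := 46 | P0:I, P1:M(46) | bus: BusUpgr
[26] P0: load  L3 | P0:S(46), P1:O(46) | bus: BusRd
[27] P0: store L1 := 88 | P0:M(88), P1:I | bus: BusUpgr

state = M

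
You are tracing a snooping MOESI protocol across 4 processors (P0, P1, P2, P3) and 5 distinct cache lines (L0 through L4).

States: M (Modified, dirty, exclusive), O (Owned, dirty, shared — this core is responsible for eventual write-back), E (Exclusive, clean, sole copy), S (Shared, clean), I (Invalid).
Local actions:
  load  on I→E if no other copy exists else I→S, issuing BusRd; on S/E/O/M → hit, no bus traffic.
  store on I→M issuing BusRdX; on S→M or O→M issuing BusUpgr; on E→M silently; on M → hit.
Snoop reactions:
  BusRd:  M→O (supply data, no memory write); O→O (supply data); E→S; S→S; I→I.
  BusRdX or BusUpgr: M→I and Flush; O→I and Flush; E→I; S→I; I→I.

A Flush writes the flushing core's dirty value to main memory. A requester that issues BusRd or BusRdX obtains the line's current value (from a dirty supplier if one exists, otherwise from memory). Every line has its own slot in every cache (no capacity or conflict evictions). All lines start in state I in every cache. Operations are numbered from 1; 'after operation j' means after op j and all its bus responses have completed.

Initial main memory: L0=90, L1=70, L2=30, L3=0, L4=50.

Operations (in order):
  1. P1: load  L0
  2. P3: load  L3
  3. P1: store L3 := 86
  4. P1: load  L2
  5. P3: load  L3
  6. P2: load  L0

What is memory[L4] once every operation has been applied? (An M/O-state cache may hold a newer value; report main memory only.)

step 1: P1: load  L0  ⟶  IEII  (L0)  txn=BusRd  M[L0]=90
step 2: P3: load  L3  ⟶  IIIE  (L3)  txn=BusRd  M[L3]=0
step 3: P1: store L3 := 86  ⟶  IMII  (L3)  txn=BusRdX  M[L3]=0
step 4: P1: load  L2  ⟶  IEII  (L2)  txn=BusRd  M[L2]=30
step 5: P3: load  L3  ⟶  IOIS  (L3)  txn=BusRd  M[L3]=0
step 6: P2: load  L0  ⟶  ISSI  (L0)  txn=BusRd  M[L0]=90

memory[L4] = 50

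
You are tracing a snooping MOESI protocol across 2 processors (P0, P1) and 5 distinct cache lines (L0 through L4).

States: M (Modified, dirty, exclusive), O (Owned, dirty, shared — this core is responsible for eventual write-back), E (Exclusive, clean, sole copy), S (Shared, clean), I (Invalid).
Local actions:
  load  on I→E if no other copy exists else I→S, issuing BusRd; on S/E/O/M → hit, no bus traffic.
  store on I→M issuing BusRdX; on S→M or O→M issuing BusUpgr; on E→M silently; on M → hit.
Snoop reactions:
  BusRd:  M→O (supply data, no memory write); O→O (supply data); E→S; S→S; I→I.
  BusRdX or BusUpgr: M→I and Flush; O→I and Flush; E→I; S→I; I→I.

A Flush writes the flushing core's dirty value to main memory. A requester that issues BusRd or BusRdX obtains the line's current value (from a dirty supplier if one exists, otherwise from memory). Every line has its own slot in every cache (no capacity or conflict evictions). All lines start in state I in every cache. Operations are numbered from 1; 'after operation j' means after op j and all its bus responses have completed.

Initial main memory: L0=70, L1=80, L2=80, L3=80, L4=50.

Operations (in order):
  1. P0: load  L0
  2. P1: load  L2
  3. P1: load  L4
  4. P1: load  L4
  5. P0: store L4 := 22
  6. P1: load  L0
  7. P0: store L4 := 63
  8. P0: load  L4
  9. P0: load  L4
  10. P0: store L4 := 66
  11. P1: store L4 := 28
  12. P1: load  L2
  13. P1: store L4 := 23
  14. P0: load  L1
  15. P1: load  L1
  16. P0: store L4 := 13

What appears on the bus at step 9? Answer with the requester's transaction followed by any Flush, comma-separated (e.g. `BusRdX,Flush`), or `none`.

bus = none

step 1: P0: load  L0  ⟶  EI  (L0)  txn=BusRd  M[L0]=70
step 2: P1: load  L2  ⟶  IE  (L2)  txn=BusRd  M[L2]=80
step 3: P1: load  L4  ⟶  IE  (L4)  txn=BusRd  M[L4]=50
step 4: P1: load  L4  ⟶  IE  (L4)  txn=∅  M[L4]=50
step 5: P0: store L4 := 22  ⟶  MI  (L4)  txn=BusRdX  M[L4]=50
step 6: P1: load  L0  ⟶  SS  (L0)  txn=BusRd  M[L0]=70
step 7: P0: store L4 := 63  ⟶  MI  (L4)  txn=∅  M[L4]=50
step 8: P0: load  L4  ⟶  MI  (L4)  txn=∅  M[L4]=50
step 9: P0: load  L4  ⟶  MI  (L4)  txn=∅  M[L4]=50
step 10: P0: store L4 := 66  ⟶  MI  (L4)  txn=∅  M[L4]=50
step 11: P1: store L4 := 28  ⟶  IM  (L4)  txn=BusRdX+Flush  M[L4]=66
step 12: P1: load  L2  ⟶  IE  (L2)  txn=∅  M[L2]=80
step 13: P1: store L4 := 23  ⟶  IM  (L4)  txn=∅  M[L4]=66
step 14: P0: load  L1  ⟶  EI  (L1)  txn=BusRd  M[L1]=80
step 15: P1: load  L1  ⟶  SS  (L1)  txn=BusRd  M[L1]=80
step 16: P0: store L4 := 13  ⟶  MI  (L4)  txn=BusRdX+Flush  M[L4]=23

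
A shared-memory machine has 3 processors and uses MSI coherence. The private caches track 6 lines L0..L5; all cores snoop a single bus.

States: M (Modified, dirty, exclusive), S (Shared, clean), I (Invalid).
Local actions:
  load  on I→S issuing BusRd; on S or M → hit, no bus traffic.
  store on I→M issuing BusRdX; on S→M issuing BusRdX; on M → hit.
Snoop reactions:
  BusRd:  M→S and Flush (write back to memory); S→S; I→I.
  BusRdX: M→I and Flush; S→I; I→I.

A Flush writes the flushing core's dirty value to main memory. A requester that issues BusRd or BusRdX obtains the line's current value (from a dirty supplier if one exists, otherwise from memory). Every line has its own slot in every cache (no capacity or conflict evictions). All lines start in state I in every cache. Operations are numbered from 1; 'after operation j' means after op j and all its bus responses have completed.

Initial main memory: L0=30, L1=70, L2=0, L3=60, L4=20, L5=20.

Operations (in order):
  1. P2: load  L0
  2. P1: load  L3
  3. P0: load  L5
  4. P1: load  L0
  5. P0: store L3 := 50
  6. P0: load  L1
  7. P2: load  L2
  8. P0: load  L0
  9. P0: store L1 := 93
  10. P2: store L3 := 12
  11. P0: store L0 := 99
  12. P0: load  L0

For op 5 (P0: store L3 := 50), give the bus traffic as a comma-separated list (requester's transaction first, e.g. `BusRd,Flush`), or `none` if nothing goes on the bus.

[1] P2: load  L0 | P0:I, P1:I, P2:S(30) | bus: BusRd
[2] P1: load  L3 | P0:I, P1:S(60), P2:I | bus: BusRd
[3] P0: load  L5 | P0:S(20), P1:I, P2:I | bus: BusRd
[4] P1: load  L0 | P0:I, P1:S(30), P2:S(30) | bus: BusRd
[5] P0: store L3 := 50 | P0:M(50), P1:I, P2:I | bus: BusRdX
[6] P0: load  L1 | P0:S(70), P1:I, P2:I | bus: BusRd
[7] P2: load  L2 | P0:I, P1:I, P2:S(0) | bus: BusRd
[8] P0: load  L0 | P0:S(30), P1:S(30), P2:S(30) | bus: BusRd
[9] P0: store L1 := 93 | P0:M(93), P1:I, P2:I | bus: BusRdX
[10] P2: store L3 := 12 | P0:I, P1:I, P2:M(12) | bus: BusRdX,Flush
[11] P0: store L0 := 99 | P0:M(99), P1:I, P2:I | bus: BusRdX
[12] P0: load  L0 | P0:M(99), P1:I, P2:I | bus: none

bus = BusRdX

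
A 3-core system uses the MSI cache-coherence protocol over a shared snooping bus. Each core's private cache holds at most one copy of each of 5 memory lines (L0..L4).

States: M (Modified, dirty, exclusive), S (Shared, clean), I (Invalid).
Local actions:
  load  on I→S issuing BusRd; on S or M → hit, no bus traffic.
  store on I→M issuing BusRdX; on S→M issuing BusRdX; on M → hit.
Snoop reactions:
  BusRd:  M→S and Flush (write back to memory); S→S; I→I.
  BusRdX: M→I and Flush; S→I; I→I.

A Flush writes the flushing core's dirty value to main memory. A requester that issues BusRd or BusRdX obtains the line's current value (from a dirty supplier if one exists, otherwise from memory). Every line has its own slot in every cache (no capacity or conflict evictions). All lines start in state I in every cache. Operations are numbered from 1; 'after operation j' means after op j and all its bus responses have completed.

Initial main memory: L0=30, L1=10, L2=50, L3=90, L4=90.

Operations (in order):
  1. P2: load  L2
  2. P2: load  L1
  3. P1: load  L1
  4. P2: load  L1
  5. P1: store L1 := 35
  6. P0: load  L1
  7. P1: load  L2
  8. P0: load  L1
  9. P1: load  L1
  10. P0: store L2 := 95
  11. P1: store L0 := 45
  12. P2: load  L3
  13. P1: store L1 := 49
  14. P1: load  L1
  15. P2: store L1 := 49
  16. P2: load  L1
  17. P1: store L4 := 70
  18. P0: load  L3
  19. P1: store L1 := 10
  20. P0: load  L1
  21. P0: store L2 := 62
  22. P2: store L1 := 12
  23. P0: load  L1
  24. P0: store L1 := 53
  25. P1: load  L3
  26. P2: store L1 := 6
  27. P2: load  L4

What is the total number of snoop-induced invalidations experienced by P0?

invalidations = 3

1. P2: load  L2  bus=[BusRd]  L2: P0=I P1=I P2=S  mem[L2]=50
2. P2: load  L1  bus=[BusRd]  L1: P0=I P1=I P2=S  mem[L1]=10
3. P1: load  L1  bus=[BusRd]  L1: P0=I P1=S P2=S  mem[L1]=10
4. P2: load  L1  bus=[-]  L1: P0=I P1=S P2=S  mem[L1]=10
5. P1: store L1 := 35  bus=[BusRdX]  L1: P0=I P1=M P2=I  mem[L1]=10
6. P0: load  L1  bus=[BusRd,Flush]  L1: P0=S P1=S P2=I  mem[L1]=35
7. P1: load  L2  bus=[BusRd]  L2: P0=I P1=S P2=S  mem[L2]=50
8. P0: load  L1  bus=[-]  L1: P0=S P1=S P2=I  mem[L1]=35
9. P1: load  L1  bus=[-]  L1: P0=S P1=S P2=I  mem[L1]=35
10. P0: store L2 := 95  bus=[BusRdX]  L2: P0=M P1=I P2=I  mem[L2]=50
11. P1: store L0 := 45  bus=[BusRdX]  L0: P0=I P1=M P2=I  mem[L0]=30
12. P2: load  L3  bus=[BusRd]  L3: P0=I P1=I P2=S  mem[L3]=90
13. P1: store L1 := 49  bus=[BusRdX]  L1: P0=I P1=M P2=I  mem[L1]=35
14. P1: load  L1  bus=[-]  L1: P0=I P1=M P2=I  mem[L1]=35
15. P2: store L1 := 49  bus=[BusRdX,Flush]  L1: P0=I P1=I P2=M  mem[L1]=49
16. P2: load  L1  bus=[-]  L1: P0=I P1=I P2=M  mem[L1]=49
17. P1: store L4 := 70  bus=[BusRdX]  L4: P0=I P1=M P2=I  mem[L4]=90
18. P0: load  L3  bus=[BusRd]  L3: P0=S P1=I P2=S  mem[L3]=90
19. P1: store L1 := 10  bus=[BusRdX,Flush]  L1: P0=I P1=M P2=I  mem[L1]=49
20. P0: load  L1  bus=[BusRd,Flush]  L1: P0=S P1=S P2=I  mem[L1]=10
21. P0: store L2 := 62  bus=[-]  L2: P0=M P1=I P2=I  mem[L2]=50
22. P2: store L1 := 12  bus=[BusRdX]  L1: P0=I P1=I P2=M  mem[L1]=10
23. P0: load  L1  bus=[BusRd,Flush]  L1: P0=S P1=I P2=S  mem[L1]=12
24. P0: store L1 := 53  bus=[BusRdX]  L1: P0=M P1=I P2=I  mem[L1]=12
25. P1: load  L3  bus=[BusRd]  L3: P0=S P1=S P2=S  mem[L3]=90
26. P2: store L1 := 6  bus=[BusRdX,Flush]  L1: P0=I P1=I P2=M  mem[L1]=53
27. P2: load  L4  bus=[BusRd,Flush]  L4: P0=I P1=S P2=S  mem[L4]=70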